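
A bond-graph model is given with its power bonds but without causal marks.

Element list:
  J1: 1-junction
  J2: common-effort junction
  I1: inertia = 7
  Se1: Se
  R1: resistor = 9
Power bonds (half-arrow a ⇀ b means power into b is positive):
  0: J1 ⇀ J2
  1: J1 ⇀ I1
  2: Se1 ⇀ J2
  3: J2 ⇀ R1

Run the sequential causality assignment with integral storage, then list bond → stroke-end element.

#2 stroke→J2  (Se1: effort source, stroke at far end)
#0 stroke→J1  (J2: bond 2 brought effort, rest push out)
#3 stroke→R1  (J2 effort already set via bond 2)
#1 stroke→I1  (only one flow-in slot at J1)

#0 stroke at J1
#1 stroke at I1
#2 stroke at J2
#3 stroke at R1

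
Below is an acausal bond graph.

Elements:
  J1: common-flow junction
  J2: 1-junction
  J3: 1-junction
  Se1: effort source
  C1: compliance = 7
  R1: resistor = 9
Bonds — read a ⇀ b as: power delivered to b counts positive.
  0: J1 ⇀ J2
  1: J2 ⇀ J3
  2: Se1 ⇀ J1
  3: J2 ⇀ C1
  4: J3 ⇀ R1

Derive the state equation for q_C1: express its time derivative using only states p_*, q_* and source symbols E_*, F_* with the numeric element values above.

dq_C1/dt = E_Se1/9 - q_C1/63

b2 stroke at J1  (source Se1 imposes e)
b0 stroke at J2  (J1 needs exactly one f-in)
b3 stroke at J2  (C1 outputs effort q/C1)
b1 stroke at J3  (J2: last free bond brings flow in)
b4 stroke at R1  (J3: last free bond brings flow in)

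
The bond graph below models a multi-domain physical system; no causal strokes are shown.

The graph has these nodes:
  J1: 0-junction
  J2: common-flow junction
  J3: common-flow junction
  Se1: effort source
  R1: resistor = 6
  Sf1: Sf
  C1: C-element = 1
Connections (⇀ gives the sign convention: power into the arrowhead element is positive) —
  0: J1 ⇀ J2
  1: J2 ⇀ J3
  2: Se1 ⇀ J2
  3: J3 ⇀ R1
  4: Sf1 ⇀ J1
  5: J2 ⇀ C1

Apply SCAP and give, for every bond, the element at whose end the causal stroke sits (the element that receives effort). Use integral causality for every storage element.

#0 →J1
#1 →J2
#2 →J2
#3 →J3
#4 →Sf1
#5 →J2

#2 →J2  (Se1 (Se) sets effort on bond)
#4 →Sf1  (Sf1: flow source, stroke at near end)
#0 →J1  (only one effort-in slot at J1)
#1 →J2  (J2 flow already set via bond 0)
#5 →J2  (1-jn J2 has f-setter on 0)
#3 →J3  (J3: bond 1 brought flow, rest push out)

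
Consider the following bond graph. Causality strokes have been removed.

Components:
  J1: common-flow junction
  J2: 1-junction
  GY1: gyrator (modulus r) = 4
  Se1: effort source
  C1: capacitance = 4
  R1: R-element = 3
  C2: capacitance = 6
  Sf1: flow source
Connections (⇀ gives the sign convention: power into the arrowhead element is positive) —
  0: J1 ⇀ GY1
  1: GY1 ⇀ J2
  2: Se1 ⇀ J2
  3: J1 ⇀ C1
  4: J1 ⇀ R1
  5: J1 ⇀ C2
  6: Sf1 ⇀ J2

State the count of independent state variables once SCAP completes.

2  (C1, C2 all integral)

β2 →J2  (Se1 (Se) sets effort on bond)
β6 →Sf1  (source Sf1 imposes f)
β1 →J2  (1-jn J2 has f-setter on 6)
β0 →J1  (GY1: gyrator matches bond 1)
β3 →J1  (C1 integral (e out))
β5 →J1  (C2 outputs effort q/C2)
β4 →R1  (J1: last free bond brings flow in)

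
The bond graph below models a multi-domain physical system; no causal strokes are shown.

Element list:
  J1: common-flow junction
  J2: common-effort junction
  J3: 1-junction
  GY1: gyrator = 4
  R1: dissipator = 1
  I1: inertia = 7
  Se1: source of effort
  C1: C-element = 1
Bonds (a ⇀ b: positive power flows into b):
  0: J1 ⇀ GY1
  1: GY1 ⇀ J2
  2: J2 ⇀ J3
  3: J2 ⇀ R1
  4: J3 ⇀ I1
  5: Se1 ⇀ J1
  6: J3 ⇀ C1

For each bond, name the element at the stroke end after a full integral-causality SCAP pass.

bond 0 →GY1
bond 1 →GY1
bond 2 →J3
bond 3 →J2
bond 4 →I1
bond 5 →J1
bond 6 →J3

#5 →J1  (Se1 (Se) sets effort on bond)
#0 →GY1  (closing 1-jn rule on J1)
#1 →GY1  (GY1: gyrator matches bond 0)
#4 →I1  (I1 integral (f out))
#2 →J3  (J3: bond 4 brought flow, rest push out)
#6 →J3  (J3 flow already set via bond 4)
#3 →J2  (J2: last free bond brings effort in)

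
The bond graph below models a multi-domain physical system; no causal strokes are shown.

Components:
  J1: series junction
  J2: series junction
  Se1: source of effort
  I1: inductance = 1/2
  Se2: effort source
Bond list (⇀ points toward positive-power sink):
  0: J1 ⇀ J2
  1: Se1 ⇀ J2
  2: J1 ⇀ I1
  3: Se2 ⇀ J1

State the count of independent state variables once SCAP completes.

1  (I1 all integral)

β1 stroke→J2  (source Se1 imposes e)
β3 stroke→J1  (source Se2 imposes e)
β0 stroke→J1  (J2: last free bond brings flow in)
β2 stroke→I1  (J1: last free bond brings flow in)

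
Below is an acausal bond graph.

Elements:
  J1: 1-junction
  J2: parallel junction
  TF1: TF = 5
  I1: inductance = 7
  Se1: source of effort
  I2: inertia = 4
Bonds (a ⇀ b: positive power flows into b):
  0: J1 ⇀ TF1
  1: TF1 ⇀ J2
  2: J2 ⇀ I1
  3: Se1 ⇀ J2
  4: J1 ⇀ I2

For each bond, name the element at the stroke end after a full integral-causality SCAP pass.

#3 →J2  (Se1 (Se) sets effort on bond)
#1 →TF1  (common-e at J2 fixed by 3)
#2 →I1  (J2 effort already set via bond 3)
#0 →J1  (TF1: transformer flips bond 1)
#4 →I2  (only one flow-in slot at J1)

bond 0 |J1
bond 1 |TF1
bond 2 |I1
bond 3 |J2
bond 4 |I2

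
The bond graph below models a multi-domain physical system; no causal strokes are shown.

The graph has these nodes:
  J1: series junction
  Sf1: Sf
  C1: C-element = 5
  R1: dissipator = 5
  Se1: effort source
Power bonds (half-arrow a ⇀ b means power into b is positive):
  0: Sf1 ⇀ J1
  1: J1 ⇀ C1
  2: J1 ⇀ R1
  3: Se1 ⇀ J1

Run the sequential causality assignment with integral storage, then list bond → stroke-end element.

bond 0 →Sf1
bond 1 →J1
bond 2 →J1
bond 3 →J1

#0 stroke→Sf1  (Sf1 (Sf) sets flow on bond)
#3 stroke→J1  (Se1 fixes effort; stroke away)
#1 stroke→J1  (1-jn J1 has f-setter on 0)
#2 stroke→J1  (1-jn J1 has f-setter on 0)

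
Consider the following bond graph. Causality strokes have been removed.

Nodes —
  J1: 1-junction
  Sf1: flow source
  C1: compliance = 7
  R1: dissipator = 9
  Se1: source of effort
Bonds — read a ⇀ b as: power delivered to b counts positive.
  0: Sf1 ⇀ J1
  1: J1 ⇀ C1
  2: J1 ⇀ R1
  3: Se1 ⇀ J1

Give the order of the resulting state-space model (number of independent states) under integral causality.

bond 0 →Sf1  (source Sf1 imposes f)
bond 3 →J1  (source Se1 imposes e)
bond 1 →J1  (J1: bond 0 brought flow, rest push out)
bond 2 →J1  (J1: bond 0 brought flow, rest push out)

1  (C1 all integral)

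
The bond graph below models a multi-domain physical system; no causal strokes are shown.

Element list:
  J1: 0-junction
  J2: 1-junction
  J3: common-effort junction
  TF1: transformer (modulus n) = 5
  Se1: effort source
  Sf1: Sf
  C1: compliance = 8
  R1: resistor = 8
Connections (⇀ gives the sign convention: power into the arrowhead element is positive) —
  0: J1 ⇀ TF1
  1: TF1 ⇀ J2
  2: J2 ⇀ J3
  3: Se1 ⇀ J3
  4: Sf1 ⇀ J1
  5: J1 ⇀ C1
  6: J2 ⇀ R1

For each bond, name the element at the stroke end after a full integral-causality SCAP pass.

#0 stroke→TF1
#1 stroke→J2
#2 stroke→J2
#3 stroke→J3
#4 stroke→Sf1
#5 stroke→J1
#6 stroke→R1

#3 stroke at J3  (Se1 (Se) sets effort on bond)
#4 stroke at Sf1  (Sf1: flow source, stroke at near end)
#2 stroke at J2  (J3 effort already set via bond 3)
#5 stroke at J1  (C1 outputs effort q/C1)
#0 stroke at TF1  (common-e at J1 fixed by 5)
#1 stroke at J2  (TF1: transformer flips bond 0)
#6 stroke at R1  (J2 needs exactly one f-in)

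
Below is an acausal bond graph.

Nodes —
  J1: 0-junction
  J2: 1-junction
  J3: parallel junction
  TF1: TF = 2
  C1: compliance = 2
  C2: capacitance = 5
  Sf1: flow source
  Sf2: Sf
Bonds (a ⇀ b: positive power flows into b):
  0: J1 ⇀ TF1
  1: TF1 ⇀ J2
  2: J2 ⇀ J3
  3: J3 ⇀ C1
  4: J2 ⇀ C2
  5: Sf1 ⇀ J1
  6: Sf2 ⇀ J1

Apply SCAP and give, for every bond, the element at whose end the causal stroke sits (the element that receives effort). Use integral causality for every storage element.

b0 →J1
b1 →TF1
b2 →J2
b3 →J3
b4 →J2
b5 →Sf1
b6 →Sf2

β5 stroke at Sf1  (Sf1 (Sf) sets flow on bond)
β6 stroke at Sf2  (Sf2 fixes flow; stroke at Sf2)
β0 stroke at J1  (J1: last free bond brings effort in)
β1 stroke at TF1  (TF1 one-in-one-out from 0)
β2 stroke at J2  (J2 flow already set via bond 1)
β4 stroke at J2  (common-f at J2 fixed by 1)
β3 stroke at J3  (closing 0-jn rule on J3)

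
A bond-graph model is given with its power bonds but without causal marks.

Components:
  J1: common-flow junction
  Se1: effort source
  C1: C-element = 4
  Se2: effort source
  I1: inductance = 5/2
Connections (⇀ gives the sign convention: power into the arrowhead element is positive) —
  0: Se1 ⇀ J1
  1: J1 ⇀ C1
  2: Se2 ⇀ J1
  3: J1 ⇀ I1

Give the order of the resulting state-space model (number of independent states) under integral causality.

2  (C1, I1 all integral)

bond 0 stroke→J1  (Se1 fixes effort; stroke away)
bond 2 stroke→J1  (Se2 (Se) sets effort on bond)
bond 1 stroke→J1  (C1 outputs effort q/C1)
bond 3 stroke→I1  (closing 1-jn rule on J1)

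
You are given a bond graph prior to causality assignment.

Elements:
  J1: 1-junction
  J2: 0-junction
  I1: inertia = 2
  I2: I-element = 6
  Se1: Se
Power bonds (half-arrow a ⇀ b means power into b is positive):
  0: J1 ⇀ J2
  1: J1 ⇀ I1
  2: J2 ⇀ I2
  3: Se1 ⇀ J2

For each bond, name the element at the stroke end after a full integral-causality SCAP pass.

β0 stroke at J1
β1 stroke at I1
β2 stroke at I2
β3 stroke at J2

β3 →J2  (source Se1 imposes e)
β0 →J1  (common-e at J2 fixed by 3)
β2 →I2  (J2 effort already set via bond 3)
β1 →I1  (J1 needs exactly one f-in)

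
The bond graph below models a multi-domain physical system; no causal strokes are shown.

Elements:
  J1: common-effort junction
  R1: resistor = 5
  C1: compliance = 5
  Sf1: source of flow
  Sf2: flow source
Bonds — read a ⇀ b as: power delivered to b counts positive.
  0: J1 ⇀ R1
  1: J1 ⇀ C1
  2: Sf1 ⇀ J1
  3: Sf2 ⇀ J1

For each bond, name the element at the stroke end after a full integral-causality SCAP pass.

β2 stroke at Sf1  (Sf1 (Sf) sets flow on bond)
β3 stroke at Sf2  (Sf2: flow source, stroke at near end)
β1 stroke at J1  (prefer integral on C1)
β0 stroke at R1  (0-jn J1 has e-setter on 1)

β0 →R1
β1 →J1
β2 →Sf1
β3 →Sf2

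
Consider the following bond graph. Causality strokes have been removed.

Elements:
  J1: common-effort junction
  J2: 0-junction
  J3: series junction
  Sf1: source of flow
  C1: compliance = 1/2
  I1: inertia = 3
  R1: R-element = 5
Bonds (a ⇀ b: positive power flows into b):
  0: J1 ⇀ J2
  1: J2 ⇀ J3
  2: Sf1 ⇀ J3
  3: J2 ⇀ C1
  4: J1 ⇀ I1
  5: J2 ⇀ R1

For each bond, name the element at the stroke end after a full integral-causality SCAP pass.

b2 →Sf1  (Sf1: flow source, stroke at near end)
b1 →J3  (J3 flow already set via bond 2)
b3 →J2  (prefer integral on C1)
b0 →J1  (common-e at J2 fixed by 3)
b5 →R1  (J2: bond 3 brought effort, rest push out)
b4 →I1  (J1 effort already set via bond 0)

bond 0 stroke at J1
bond 1 stroke at J3
bond 2 stroke at Sf1
bond 3 stroke at J2
bond 4 stroke at I1
bond 5 stroke at R1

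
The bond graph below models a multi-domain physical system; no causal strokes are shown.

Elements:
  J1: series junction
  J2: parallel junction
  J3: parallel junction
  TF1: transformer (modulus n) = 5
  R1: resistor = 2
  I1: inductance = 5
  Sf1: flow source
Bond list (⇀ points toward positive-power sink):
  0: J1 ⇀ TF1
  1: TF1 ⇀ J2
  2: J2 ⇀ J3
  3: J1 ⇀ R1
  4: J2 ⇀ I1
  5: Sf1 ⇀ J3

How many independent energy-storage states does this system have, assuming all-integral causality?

b5 |Sf1  (Sf1 (Sf) sets flow on bond)
b2 |J3  (J3 needs exactly one e-in)
b4 |I1  (I1 outputs flow p/I1)
b1 |J2  (J2: last free bond brings effort in)
b0 |TF1  (TF1 one-in-one-out from 1)
b3 |J1  (J1 flow already set via bond 0)

1  (I1 all integral)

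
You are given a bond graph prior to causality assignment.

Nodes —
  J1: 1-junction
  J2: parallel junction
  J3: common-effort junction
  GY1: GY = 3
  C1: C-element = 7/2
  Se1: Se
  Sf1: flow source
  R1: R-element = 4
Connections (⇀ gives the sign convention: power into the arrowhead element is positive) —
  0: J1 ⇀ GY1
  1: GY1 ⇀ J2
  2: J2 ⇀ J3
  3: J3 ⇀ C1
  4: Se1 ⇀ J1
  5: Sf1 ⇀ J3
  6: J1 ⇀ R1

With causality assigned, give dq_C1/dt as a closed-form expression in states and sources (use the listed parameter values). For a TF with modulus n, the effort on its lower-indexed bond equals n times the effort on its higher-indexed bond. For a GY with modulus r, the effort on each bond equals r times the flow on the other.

b4 stroke at J1  (Se1: effort source, stroke at far end)
b5 stroke at Sf1  (Sf1 fixes flow; stroke at Sf1)
b3 stroke at J3  (C1: C, integral causality)
b2 stroke at J2  (J3: bond 3 brought effort, rest push out)
b1 stroke at GY1  (J2 effort already set via bond 2)
b0 stroke at GY1  (through GY1, causality inverts; strokes same side of GY1)
b6 stroke at J1  (J1: bond 0 brought flow, rest push out)

dq_C1/dt = E_Se1/3 + F_Sf1 - 8*q_C1/63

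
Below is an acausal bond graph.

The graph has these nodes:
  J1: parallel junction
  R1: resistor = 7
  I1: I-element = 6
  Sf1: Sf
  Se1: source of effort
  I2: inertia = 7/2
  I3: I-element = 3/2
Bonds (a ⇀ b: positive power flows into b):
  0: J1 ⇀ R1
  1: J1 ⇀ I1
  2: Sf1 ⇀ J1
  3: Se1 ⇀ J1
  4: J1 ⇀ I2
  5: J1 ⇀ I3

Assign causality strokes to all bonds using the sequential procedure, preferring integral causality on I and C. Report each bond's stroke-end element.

bond 0 stroke→R1
bond 1 stroke→I1
bond 2 stroke→Sf1
bond 3 stroke→J1
bond 4 stroke→I2
bond 5 stroke→I3

#2 stroke→Sf1  (Sf1: flow source, stroke at near end)
#3 stroke→J1  (Se1 fixes effort; stroke away)
#0 stroke→R1  (J1: bond 3 brought effort, rest push out)
#1 stroke→I1  (J1 effort already set via bond 3)
#4 stroke→I2  (J1: bond 3 brought effort, rest push out)
#5 stroke→I3  (J1: bond 3 brought effort, rest push out)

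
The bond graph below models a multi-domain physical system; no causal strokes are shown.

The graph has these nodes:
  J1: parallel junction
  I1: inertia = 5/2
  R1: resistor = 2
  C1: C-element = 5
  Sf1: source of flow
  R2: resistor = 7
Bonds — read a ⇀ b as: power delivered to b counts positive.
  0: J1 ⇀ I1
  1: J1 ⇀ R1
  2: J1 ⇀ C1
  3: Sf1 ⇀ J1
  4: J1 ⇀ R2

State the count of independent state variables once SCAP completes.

2  (C1, I1 all integral)

b3 stroke→Sf1  (source Sf1 imposes f)
b0 stroke→I1  (I1 outputs flow p/I1)
b2 stroke→J1  (prefer integral on C1)
b1 stroke→R1  (J1: bond 2 brought effort, rest push out)
b4 stroke→R2  (0-jn J1 has e-setter on 2)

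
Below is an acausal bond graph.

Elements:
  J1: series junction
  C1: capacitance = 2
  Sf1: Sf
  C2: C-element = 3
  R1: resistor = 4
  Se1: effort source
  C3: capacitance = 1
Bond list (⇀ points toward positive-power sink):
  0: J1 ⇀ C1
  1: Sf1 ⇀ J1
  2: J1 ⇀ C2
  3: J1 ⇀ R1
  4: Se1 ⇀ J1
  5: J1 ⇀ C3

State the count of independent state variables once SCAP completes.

bond 1 stroke at Sf1  (Sf1 (Sf) sets flow on bond)
bond 4 stroke at J1  (source Se1 imposes e)
bond 0 stroke at J1  (1-jn J1 has f-setter on 1)
bond 2 stroke at J1  (J1: bond 1 brought flow, rest push out)
bond 3 stroke at J1  (1-jn J1 has f-setter on 1)
bond 5 stroke at J1  (1-jn J1 has f-setter on 1)

3  (C1, C2, C3 all integral)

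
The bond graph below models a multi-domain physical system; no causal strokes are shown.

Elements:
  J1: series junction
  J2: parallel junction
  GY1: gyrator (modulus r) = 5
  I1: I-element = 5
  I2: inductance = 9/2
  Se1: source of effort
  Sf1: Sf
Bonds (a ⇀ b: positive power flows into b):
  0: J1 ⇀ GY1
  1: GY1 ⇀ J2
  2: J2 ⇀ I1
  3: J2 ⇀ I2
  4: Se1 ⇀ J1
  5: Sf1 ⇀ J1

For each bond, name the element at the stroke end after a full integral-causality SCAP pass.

#4 stroke at J1  (Se1: effort source, stroke at far end)
#5 stroke at Sf1  (Sf1: flow source, stroke at near end)
#0 stroke at J1  (J1: bond 5 brought flow, rest push out)
#1 stroke at J2  (GY GY1: same side as bond 0)
#2 stroke at I1  (J2: bond 1 brought effort, rest push out)
#3 stroke at I2  (J2 effort already set via bond 1)

b0 →J1
b1 →J2
b2 →I1
b3 →I2
b4 →J1
b5 →Sf1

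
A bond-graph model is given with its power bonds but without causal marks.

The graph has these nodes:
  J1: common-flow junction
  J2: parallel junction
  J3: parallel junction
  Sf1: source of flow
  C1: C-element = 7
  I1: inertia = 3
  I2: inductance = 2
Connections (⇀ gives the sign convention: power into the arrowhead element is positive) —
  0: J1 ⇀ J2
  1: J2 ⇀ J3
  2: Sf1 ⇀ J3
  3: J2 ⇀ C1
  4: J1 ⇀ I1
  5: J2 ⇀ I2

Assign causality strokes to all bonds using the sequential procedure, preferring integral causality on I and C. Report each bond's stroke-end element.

β2 stroke at Sf1  (Sf1: flow source, stroke at near end)
β1 stroke at J3  (closing 0-jn rule on J3)
β3 stroke at J2  (C1: C, integral causality)
β0 stroke at J1  (J2: bond 3 brought effort, rest push out)
β5 stroke at I2  (J2 effort already set via bond 3)
β4 stroke at I1  (only one flow-in slot at J1)

#0 stroke at J1
#1 stroke at J3
#2 stroke at Sf1
#3 stroke at J2
#4 stroke at I1
#5 stroke at I2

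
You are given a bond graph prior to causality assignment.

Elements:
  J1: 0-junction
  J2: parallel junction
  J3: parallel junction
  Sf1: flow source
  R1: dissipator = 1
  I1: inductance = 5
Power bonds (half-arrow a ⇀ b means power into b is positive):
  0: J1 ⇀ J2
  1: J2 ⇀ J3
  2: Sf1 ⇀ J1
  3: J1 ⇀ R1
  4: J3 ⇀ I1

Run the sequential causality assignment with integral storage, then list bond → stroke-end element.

b2 stroke at Sf1  (Sf1 fixes flow; stroke at Sf1)
b4 stroke at I1  (I1 integral (f out))
b1 stroke at J3  (closing 0-jn rule on J3)
b0 stroke at J2  (closing 0-jn rule on J2)
b3 stroke at J1  (closing 0-jn rule on J1)

#0 |J2
#1 |J3
#2 |Sf1
#3 |J1
#4 |I1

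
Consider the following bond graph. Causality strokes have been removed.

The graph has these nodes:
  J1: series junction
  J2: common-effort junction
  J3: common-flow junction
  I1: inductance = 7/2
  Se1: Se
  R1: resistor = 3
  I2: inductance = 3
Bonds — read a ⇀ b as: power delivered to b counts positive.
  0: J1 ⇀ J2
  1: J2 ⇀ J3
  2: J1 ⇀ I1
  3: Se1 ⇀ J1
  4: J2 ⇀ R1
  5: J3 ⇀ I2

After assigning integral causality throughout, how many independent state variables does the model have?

#3 →J1  (source Se1 imposes e)
#2 →I1  (I1 outputs flow p/I1)
#0 →J1  (1-jn J1 has f-setter on 2)
#5 →I2  (I2 outputs flow p/I2)
#1 →J3  (J3 flow already set via bond 5)
#4 →J2  (J2: last free bond brings effort in)

2  (I1, I2 all integral)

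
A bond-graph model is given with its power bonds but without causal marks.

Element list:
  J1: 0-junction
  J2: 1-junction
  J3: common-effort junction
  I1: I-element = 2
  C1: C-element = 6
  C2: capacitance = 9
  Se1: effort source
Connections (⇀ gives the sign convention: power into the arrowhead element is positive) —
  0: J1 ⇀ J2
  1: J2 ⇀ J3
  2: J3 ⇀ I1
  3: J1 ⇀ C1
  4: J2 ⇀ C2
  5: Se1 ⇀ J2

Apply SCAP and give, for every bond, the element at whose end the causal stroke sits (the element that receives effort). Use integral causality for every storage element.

β5 stroke at J2  (Se1 fixes effort; stroke away)
β2 stroke at I1  (I1: I, integral causality)
β1 stroke at J3  (J3 needs exactly one e-in)
β0 stroke at J2  (J2 flow already set via bond 1)
β4 stroke at J2  (J2 flow already set via bond 1)
β3 stroke at J1  (J1 needs exactly one e-in)

β0 stroke→J2
β1 stroke→J3
β2 stroke→I1
β3 stroke→J1
β4 stroke→J2
β5 stroke→J2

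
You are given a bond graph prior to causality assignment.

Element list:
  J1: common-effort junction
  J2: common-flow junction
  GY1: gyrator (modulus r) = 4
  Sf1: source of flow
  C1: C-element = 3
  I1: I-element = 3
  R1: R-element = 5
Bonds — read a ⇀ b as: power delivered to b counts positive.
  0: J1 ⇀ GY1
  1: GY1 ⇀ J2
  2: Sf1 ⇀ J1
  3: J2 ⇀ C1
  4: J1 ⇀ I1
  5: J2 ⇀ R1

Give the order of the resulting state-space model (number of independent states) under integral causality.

2  (C1, I1 all integral)

#2 |Sf1  (Sf1: flow source, stroke at near end)
#3 |J2  (C1 outputs effort q/C1)
#4 |I1  (I1 integral (f out))
#0 |J1  (only one effort-in slot at J1)
#1 |J2  (through GY1, causality inverts; strokes same side of GY1)
#5 |R1  (J2 needs exactly one f-in)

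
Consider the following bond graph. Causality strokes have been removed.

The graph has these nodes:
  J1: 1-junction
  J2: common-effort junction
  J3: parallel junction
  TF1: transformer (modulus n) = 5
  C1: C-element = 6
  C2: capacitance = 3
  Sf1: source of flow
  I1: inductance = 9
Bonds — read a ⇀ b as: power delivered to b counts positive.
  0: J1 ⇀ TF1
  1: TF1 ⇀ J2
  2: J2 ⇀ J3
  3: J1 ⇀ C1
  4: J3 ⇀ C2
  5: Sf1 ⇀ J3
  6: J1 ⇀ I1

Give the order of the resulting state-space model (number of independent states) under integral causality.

bond 5 stroke at Sf1  (Sf1 fixes flow; stroke at Sf1)
bond 3 stroke at J1  (C1 outputs effort q/C1)
bond 4 stroke at J3  (C2 outputs effort q/C2)
bond 2 stroke at J2  (J3 effort already set via bond 4)
bond 1 stroke at TF1  (J2 effort already set via bond 2)
bond 0 stroke at J1  (TF TF1: opposite of bond 1)
bond 6 stroke at I1  (closing 1-jn rule on J1)

3  (C1, C2, I1 all integral)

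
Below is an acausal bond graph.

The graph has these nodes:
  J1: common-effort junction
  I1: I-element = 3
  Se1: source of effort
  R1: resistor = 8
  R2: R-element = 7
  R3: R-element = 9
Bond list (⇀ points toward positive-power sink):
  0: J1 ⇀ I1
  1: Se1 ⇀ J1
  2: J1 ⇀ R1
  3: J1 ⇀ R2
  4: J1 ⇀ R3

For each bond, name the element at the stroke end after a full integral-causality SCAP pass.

β1 stroke→J1  (Se1 (Se) sets effort on bond)
β0 stroke→I1  (J1 effort already set via bond 1)
β2 stroke→R1  (J1 effort already set via bond 1)
β3 stroke→R2  (J1: bond 1 brought effort, rest push out)
β4 stroke→R3  (J1 effort already set via bond 1)

#0 |I1
#1 |J1
#2 |R1
#3 |R2
#4 |R3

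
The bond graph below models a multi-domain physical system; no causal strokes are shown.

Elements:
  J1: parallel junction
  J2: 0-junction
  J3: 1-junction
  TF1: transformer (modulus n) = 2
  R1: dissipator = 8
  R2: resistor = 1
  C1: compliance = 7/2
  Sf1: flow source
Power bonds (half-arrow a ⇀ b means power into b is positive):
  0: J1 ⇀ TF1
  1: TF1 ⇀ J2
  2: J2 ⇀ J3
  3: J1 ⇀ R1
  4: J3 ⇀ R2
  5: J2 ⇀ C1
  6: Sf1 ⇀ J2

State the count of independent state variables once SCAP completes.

#6 stroke→Sf1  (Sf1 fixes flow; stroke at Sf1)
#5 stroke→J2  (prefer integral on C1)
#1 stroke→TF1  (common-e at J2 fixed by 5)
#2 stroke→J3  (J2 effort already set via bond 5)
#4 stroke→R2  (J3 needs exactly one f-in)
#0 stroke→J1  (TF1: transformer flips bond 1)
#3 stroke→R1  (0-jn J1 has e-setter on 0)

1  (C1 all integral)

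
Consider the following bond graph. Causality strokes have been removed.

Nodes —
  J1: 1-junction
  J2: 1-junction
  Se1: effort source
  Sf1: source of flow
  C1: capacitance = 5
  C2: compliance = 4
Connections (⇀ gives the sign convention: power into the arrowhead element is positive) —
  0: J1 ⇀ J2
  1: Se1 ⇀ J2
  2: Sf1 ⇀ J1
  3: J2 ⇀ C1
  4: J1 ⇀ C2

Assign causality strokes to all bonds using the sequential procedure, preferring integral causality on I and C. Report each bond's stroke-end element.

#0 stroke→J1
#1 stroke→J2
#2 stroke→Sf1
#3 stroke→J2
#4 stroke→J1

β1 →J2  (Se1: effort source, stroke at far end)
β2 →Sf1  (source Sf1 imposes f)
β0 →J1  (1-jn J1 has f-setter on 2)
β4 →J1  (1-jn J1 has f-setter on 2)
β3 →J2  (1-jn J2 has f-setter on 0)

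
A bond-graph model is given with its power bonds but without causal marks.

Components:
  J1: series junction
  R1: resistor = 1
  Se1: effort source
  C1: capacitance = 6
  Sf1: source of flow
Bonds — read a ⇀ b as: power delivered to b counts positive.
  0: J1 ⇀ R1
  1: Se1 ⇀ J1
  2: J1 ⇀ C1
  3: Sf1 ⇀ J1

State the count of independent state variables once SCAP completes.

β1 stroke→J1  (Se1 (Se) sets effort on bond)
β3 stroke→Sf1  (source Sf1 imposes f)
β0 stroke→J1  (J1 flow already set via bond 3)
β2 stroke→J1  (1-jn J1 has f-setter on 3)

1  (C1 all integral)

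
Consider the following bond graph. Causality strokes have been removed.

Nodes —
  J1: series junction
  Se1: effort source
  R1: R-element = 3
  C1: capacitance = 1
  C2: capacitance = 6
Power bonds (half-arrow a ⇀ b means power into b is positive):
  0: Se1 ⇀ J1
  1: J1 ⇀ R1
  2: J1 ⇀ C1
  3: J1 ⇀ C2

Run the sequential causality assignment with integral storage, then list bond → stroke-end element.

β0 →J1  (source Se1 imposes e)
β2 →J1  (C1 integral (e out))
β3 →J1  (C2 outputs effort q/C2)
β1 →R1  (J1 needs exactly one f-in)

#0 stroke→J1
#1 stroke→R1
#2 stroke→J1
#3 stroke→J1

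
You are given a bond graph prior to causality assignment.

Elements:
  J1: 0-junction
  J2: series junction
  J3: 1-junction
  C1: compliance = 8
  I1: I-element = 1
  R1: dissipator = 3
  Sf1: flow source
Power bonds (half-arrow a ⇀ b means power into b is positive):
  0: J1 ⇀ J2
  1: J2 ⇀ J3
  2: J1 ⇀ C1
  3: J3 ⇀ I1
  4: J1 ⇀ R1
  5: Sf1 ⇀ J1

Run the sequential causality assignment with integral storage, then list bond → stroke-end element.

#5 stroke→Sf1  (source Sf1 imposes f)
#2 stroke→J1  (prefer integral on C1)
#0 stroke→J2  (0-jn J1 has e-setter on 2)
#4 stroke→R1  (0-jn J1 has e-setter on 2)
#1 stroke→J3  (only one flow-in slot at J2)
#3 stroke→I1  (closing 1-jn rule on J3)

b0 |J2
b1 |J3
b2 |J1
b3 |I1
b4 |R1
b5 |Sf1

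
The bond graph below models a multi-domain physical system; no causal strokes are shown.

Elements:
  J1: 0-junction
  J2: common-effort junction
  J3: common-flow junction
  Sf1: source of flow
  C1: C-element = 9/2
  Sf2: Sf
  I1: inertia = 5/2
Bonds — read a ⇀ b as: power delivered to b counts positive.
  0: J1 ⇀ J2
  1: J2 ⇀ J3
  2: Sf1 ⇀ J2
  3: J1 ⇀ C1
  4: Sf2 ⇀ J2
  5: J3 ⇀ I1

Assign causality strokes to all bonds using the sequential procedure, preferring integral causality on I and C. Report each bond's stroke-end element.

b0 |J2
b1 |J3
b2 |Sf1
b3 |J1
b4 |Sf2
b5 |I1

bond 2 |Sf1  (Sf1: flow source, stroke at near end)
bond 4 |Sf2  (Sf2: flow source, stroke at near end)
bond 3 |J1  (prefer integral on C1)
bond 0 |J2  (J1 effort already set via bond 3)
bond 1 |J3  (J2: bond 0 brought effort, rest push out)
bond 5 |I1  (only one flow-in slot at J3)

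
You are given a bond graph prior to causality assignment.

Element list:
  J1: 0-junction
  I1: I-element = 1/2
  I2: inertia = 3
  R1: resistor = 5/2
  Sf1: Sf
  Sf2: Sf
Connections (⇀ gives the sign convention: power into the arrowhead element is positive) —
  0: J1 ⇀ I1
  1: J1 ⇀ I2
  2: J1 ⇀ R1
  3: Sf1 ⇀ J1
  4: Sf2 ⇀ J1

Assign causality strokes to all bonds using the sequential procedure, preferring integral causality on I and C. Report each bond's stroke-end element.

β0 stroke→I1
β1 stroke→I2
β2 stroke→J1
β3 stroke→Sf1
β4 stroke→Sf2

β3 stroke→Sf1  (Sf1: flow source, stroke at near end)
β4 stroke→Sf2  (source Sf2 imposes f)
β0 stroke→I1  (I1 integral (f out))
β1 stroke→I2  (prefer integral on I2)
β2 stroke→J1  (closing 0-jn rule on J1)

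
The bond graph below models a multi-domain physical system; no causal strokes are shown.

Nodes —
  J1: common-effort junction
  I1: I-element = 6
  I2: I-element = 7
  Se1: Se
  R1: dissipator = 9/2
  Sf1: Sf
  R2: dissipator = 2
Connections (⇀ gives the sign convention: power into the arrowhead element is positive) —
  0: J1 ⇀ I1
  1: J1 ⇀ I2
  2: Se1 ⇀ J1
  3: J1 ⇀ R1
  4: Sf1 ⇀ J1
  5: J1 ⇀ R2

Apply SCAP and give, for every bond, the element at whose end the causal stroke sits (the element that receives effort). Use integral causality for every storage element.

b0 →I1
b1 →I2
b2 →J1
b3 →R1
b4 →Sf1
b5 →R2

#2 →J1  (Se1 fixes effort; stroke away)
#4 →Sf1  (source Sf1 imposes f)
#0 →I1  (J1 effort already set via bond 2)
#1 →I2  (common-e at J1 fixed by 2)
#3 →R1  (common-e at J1 fixed by 2)
#5 →R2  (0-jn J1 has e-setter on 2)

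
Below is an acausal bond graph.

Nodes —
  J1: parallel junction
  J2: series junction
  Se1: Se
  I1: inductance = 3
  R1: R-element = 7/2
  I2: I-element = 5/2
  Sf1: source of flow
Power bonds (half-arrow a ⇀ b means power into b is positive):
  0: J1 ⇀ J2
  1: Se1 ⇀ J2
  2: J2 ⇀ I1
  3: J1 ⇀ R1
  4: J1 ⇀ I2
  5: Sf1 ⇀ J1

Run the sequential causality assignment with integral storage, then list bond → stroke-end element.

β1 stroke at J2  (Se1: effort source, stroke at far end)
β5 stroke at Sf1  (Sf1: flow source, stroke at near end)
β2 stroke at I1  (I1 integral (f out))
β0 stroke at J2  (J2: bond 2 brought flow, rest push out)
β4 stroke at I2  (I2 outputs flow p/I2)
β3 stroke at J1  (closing 0-jn rule on J1)

b0 →J2
b1 →J2
b2 →I1
b3 →J1
b4 →I2
b5 →Sf1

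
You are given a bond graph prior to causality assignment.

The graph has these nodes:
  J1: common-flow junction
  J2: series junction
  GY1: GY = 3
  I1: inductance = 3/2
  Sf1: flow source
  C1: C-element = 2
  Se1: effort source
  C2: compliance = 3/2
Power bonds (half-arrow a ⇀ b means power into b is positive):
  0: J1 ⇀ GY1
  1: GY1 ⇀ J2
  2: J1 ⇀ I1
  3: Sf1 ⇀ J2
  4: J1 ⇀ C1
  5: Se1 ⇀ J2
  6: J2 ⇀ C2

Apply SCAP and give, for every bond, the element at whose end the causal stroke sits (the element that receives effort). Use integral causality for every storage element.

#0 |J1
#1 |J2
#2 |I1
#3 |Sf1
#4 |J1
#5 |J2
#6 |J2

#3 |Sf1  (Sf1 (Sf) sets flow on bond)
#5 |J2  (source Se1 imposes e)
#1 |J2  (1-jn J2 has f-setter on 3)
#6 |J2  (J2: bond 3 brought flow, rest push out)
#0 |J1  (GY GY1: same side as bond 1)
#2 |I1  (I1: I, integral causality)
#4 |J1  (1-jn J1 has f-setter on 2)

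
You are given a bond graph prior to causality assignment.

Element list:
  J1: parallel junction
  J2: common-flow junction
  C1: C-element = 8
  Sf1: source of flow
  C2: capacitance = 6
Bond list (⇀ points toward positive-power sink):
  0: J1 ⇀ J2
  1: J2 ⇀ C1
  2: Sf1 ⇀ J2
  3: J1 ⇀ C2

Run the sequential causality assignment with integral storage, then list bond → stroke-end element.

#2 →Sf1  (Sf1 fixes flow; stroke at Sf1)
#0 →J2  (1-jn J2 has f-setter on 2)
#1 →J2  (common-f at J2 fixed by 2)
#3 →J1  (J1: last free bond brings effort in)

#0 stroke at J2
#1 stroke at J2
#2 stroke at Sf1
#3 stroke at J1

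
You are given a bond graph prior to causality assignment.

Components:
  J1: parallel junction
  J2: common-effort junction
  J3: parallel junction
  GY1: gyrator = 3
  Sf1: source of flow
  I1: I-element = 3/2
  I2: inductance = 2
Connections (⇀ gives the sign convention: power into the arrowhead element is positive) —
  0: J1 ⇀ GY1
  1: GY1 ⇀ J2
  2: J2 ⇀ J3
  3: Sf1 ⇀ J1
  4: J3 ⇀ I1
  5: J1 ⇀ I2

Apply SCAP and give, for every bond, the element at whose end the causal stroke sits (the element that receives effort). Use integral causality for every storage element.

β3 →Sf1  (Sf1: flow source, stroke at near end)
β4 →I1  (prefer integral on I1)
β2 →J3  (only one effort-in slot at J3)
β1 →J2  (J2 needs exactly one e-in)
β0 →J1  (GY1: gyrator matches bond 1)
β5 →I2  (0-jn J1 has e-setter on 0)

bond 0 stroke→J1
bond 1 stroke→J2
bond 2 stroke→J3
bond 3 stroke→Sf1
bond 4 stroke→I1
bond 5 stroke→I2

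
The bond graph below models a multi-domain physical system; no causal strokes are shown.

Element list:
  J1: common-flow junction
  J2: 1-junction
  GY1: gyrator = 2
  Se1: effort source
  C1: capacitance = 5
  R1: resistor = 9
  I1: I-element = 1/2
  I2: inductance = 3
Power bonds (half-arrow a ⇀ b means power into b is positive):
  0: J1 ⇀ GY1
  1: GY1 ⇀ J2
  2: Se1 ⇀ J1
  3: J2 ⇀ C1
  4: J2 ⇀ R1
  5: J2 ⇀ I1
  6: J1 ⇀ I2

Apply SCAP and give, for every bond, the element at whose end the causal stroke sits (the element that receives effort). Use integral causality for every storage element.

b0 →J1
b1 →J2
b2 →J1
b3 →J2
b4 →J2
b5 →I1
b6 →I2

bond 2 stroke at J1  (Se1 (Se) sets effort on bond)
bond 3 stroke at J2  (C1 outputs effort q/C1)
bond 5 stroke at I1  (I1 integral (f out))
bond 1 stroke at J2  (1-jn J2 has f-setter on 5)
bond 4 stroke at J2  (common-f at J2 fixed by 5)
bond 0 stroke at J1  (GY1 both-in/both-out from 1)
bond 6 stroke at I2  (J1 needs exactly one f-in)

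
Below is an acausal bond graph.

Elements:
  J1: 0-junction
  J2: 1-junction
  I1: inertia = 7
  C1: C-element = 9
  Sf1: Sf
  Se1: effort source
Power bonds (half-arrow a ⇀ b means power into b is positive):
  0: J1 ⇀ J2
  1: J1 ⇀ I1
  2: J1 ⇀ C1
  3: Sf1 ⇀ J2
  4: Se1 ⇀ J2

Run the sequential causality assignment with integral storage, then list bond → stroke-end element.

b3 stroke→Sf1  (source Sf1 imposes f)
b4 stroke→J2  (Se1 (Se) sets effort on bond)
b0 stroke→J2  (J2 flow already set via bond 3)
b1 stroke→I1  (I1: I, integral causality)
b2 stroke→J1  (closing 0-jn rule on J1)

β0 stroke at J2
β1 stroke at I1
β2 stroke at J1
β3 stroke at Sf1
β4 stroke at J2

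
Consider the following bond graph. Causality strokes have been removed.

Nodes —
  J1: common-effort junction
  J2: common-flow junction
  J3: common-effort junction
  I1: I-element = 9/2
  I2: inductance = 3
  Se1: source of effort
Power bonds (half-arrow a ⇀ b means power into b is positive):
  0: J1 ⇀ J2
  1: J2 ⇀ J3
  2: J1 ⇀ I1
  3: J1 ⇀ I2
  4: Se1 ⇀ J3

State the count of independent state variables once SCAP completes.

b4 stroke→J3  (source Se1 imposes e)
b1 stroke→J2  (J3 effort already set via bond 4)
b0 stroke→J1  (only one flow-in slot at J2)
b2 stroke→I1  (J1: bond 0 brought effort, rest push out)
b3 stroke→I2  (0-jn J1 has e-setter on 0)

2  (I1, I2 all integral)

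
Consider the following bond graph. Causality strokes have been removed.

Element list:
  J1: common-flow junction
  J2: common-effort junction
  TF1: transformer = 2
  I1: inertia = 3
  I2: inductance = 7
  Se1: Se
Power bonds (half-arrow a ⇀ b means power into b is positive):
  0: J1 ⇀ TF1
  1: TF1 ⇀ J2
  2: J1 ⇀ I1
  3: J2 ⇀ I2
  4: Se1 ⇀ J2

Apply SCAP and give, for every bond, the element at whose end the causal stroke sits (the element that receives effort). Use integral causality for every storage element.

β0 stroke→J1
β1 stroke→TF1
β2 stroke→I1
β3 stroke→I2
β4 stroke→J2

bond 4 →J2  (Se1: effort source, stroke at far end)
bond 1 →TF1  (0-jn J2 has e-setter on 4)
bond 3 →I2  (J2: bond 4 brought effort, rest push out)
bond 0 →J1  (TF1: transformer flips bond 1)
bond 2 →I1  (closing 1-jn rule on J1)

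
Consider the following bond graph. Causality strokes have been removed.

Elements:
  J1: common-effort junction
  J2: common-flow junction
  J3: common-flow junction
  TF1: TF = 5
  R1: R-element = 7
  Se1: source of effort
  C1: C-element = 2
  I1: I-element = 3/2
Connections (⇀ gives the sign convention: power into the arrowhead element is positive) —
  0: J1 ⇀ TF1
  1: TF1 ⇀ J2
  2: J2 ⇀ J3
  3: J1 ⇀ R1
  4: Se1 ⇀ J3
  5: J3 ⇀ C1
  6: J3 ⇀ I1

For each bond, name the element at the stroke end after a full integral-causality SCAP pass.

#0 stroke→TF1
#1 stroke→J2
#2 stroke→J3
#3 stroke→J1
#4 stroke→J3
#5 stroke→J3
#6 stroke→I1

β4 →J3  (source Se1 imposes e)
β5 →J3  (C1 outputs effort q/C1)
β6 →I1  (I1 outputs flow p/I1)
β2 →J3  (1-jn J3 has f-setter on 6)
β1 →J2  (1-jn J2 has f-setter on 2)
β0 →TF1  (TF1 one-in-one-out from 1)
β3 →J1  (J1 needs exactly one e-in)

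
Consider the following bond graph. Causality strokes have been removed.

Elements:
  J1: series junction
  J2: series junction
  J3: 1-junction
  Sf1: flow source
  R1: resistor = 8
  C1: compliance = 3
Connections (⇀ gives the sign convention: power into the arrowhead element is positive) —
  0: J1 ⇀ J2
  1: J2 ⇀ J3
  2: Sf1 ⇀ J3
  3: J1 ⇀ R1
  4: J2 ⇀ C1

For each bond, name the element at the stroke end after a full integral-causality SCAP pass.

b2 →Sf1  (Sf1 fixes flow; stroke at Sf1)
b1 →J3  (1-jn J3 has f-setter on 2)
b0 →J2  (1-jn J2 has f-setter on 1)
b4 →J2  (common-f at J2 fixed by 1)
b3 →J1  (J1 flow already set via bond 0)

b0 stroke→J2
b1 stroke→J3
b2 stroke→Sf1
b3 stroke→J1
b4 stroke→J2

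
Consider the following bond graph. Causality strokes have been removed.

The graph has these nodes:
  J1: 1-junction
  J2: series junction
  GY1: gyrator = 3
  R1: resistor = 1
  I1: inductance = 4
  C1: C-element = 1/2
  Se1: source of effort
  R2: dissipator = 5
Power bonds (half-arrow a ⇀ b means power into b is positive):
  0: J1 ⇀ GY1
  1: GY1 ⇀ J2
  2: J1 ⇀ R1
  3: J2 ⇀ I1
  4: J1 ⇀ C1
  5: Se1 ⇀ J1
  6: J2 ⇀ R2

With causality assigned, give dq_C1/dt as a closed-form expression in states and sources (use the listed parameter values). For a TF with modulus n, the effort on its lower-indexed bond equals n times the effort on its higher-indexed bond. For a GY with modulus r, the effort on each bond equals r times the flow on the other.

dq_C1/dt = E_Se1 - 3*p_I1/4 - 2*q_C1

bond 5 →J1  (Se1: effort source, stroke at far end)
bond 3 →I1  (prefer integral on I1)
bond 1 →J2  (J2: bond 3 brought flow, rest push out)
bond 6 →J2  (common-f at J2 fixed by 3)
bond 0 →J1  (GY1: gyrator matches bond 1)
bond 4 →J1  (C1 outputs effort q/C1)
bond 2 →R1  (J1: last free bond brings flow in)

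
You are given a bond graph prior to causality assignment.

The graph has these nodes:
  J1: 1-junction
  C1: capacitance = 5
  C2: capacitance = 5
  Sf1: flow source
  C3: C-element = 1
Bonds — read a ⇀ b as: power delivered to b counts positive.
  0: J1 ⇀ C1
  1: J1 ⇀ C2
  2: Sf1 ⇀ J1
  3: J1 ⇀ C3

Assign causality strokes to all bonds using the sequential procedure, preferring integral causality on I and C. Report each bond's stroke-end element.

#0 |J1
#1 |J1
#2 |Sf1
#3 |J1

#2 stroke at Sf1  (Sf1 fixes flow; stroke at Sf1)
#0 stroke at J1  (J1: bond 2 brought flow, rest push out)
#1 stroke at J1  (J1 flow already set via bond 2)
#3 stroke at J1  (J1: bond 2 brought flow, rest push out)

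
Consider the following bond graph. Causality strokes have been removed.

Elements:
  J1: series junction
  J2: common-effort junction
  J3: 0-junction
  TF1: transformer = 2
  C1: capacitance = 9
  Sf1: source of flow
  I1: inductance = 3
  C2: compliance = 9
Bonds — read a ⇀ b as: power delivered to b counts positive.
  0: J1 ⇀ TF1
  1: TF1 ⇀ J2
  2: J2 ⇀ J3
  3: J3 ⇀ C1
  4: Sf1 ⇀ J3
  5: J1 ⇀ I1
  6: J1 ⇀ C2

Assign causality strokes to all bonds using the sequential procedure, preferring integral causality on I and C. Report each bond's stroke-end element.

β4 →Sf1  (Sf1 fixes flow; stroke at Sf1)
β3 →J3  (C1: C, integral causality)
β2 →J2  (common-e at J3 fixed by 3)
β1 →TF1  (J2: bond 2 brought effort, rest push out)
β0 →J1  (through TF1, causality passes straight; one stroke at TF1)
β5 →I1  (I1: I, integral causality)
β6 →J1  (J1: bond 5 brought flow, rest push out)

bond 0 →J1
bond 1 →TF1
bond 2 →J2
bond 3 →J3
bond 4 →Sf1
bond 5 →I1
bond 6 →J1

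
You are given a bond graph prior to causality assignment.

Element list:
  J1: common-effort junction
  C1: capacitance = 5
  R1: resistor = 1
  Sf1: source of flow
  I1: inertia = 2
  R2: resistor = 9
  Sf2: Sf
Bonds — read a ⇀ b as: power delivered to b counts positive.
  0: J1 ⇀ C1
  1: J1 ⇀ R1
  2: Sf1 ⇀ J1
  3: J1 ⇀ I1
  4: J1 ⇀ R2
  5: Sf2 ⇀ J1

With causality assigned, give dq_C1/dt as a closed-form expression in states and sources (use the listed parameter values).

dq_C1/dt = F_Sf1 + F_Sf2 - p_I1/2 - 2*q_C1/9

bond 2 →Sf1  (Sf1 (Sf) sets flow on bond)
bond 5 →Sf2  (source Sf2 imposes f)
bond 0 →J1  (C1: C, integral causality)
bond 1 →R1  (J1: bond 0 brought effort, rest push out)
bond 3 →I1  (J1 effort already set via bond 0)
bond 4 →R2  (0-jn J1 has e-setter on 0)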